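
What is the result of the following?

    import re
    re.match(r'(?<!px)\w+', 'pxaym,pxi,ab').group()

The negative lookahead/lookbehind blocks any match where the forbidden context is present.
With `match`, the pattern is implicitly anchored at the beginning.
The match spans [0:5] → 'pxaym'.

'pxaym'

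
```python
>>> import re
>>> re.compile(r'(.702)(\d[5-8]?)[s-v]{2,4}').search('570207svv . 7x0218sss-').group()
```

This matches any character, then the literal '702' (captured); then a digit, then optionally a character in [5-8] (captured); then 2 to 4 of a character in [s-v].
`search` walks the string left to right and returns the first match it finds.
The match spans [0:9] → '570207svv'.
Captured: group 1 = '5702', group 2 = '07'.

'570207svv'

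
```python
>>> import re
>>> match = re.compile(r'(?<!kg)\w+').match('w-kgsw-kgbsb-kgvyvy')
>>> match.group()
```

`match` is anchored at position 0; if the pattern doesn't fit there, it returns None.
The match spans [0:1] → 'w'.

'w'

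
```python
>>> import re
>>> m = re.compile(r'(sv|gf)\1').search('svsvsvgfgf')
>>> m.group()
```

'svsv'

The backreference `\1` re-matches whatever the first group consumed, character for character.
The match spans [0:4] → 'svsv'.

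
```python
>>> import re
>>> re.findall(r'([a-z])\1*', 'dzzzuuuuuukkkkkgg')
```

['d', 'z', 'u', 'k', 'g']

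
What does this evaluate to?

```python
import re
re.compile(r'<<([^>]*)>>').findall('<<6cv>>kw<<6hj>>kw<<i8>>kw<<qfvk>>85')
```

Walking the string: at [0:7] match '<<6cv>>', group 1 = '6cv'; at [9:16] match '<<6hj>>', group 1 = '6hj'; at [18:24] match '<<i8>>', group 1 = 'i8'; at [26:34] match '<<qfvk>>', group 1 = 'qfvk'.
Because there's exactly one group, `findall` drops the full match and keeps group 1 from each hit.

['6cv', '6hj', 'i8', 'qfvk']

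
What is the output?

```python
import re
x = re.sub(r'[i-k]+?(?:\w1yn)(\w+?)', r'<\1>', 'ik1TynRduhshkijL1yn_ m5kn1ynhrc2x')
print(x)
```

ik1TynRduhsh<_> m5<h>rc2x

A non-greedy quantifier consumes as few characters as it can — just enough that the remainder of the pattern still matches from where it stops; whatever follows it matches normally.
Each match is replaced using the text its own group 1 captured.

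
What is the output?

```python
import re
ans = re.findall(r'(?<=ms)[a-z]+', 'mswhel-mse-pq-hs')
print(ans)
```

['whel', 'e']

The `(?=…)`/`(?<=…)` assertion just peeks at neighbouring text; it doesn't advance the match position.
Walking the string: at [2:6] → 'whel'; at [9:10] → 'e'.
No capturing groups, so `findall` returns the 2 full match strings.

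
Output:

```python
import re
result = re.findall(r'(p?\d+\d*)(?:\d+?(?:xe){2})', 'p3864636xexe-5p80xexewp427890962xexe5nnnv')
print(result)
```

['p386463', 'p8', 'p42789096']

This matches optionally a literal 'p', then one or more of a digit, then zero or more of a digit (captured); then one or more of a digit (lazy), then the literal 'xe' repeated 2 times (non-capturing group).
Walking the string: at [0:12] match 'p3864636xexe', group 1 = 'p386463'; at [14:21] match 'p80xexe', group 1 = 'p8'; at [22:36] match 'p427890962xexe', group 1 = 'p42789096'.
With a single group, `findall` returns only what that group captured — 3 items.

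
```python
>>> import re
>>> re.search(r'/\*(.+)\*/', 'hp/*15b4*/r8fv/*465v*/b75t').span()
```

(2, 22)

The match spans [2:22] → '/*15b4*/r8fv/*465v*/'.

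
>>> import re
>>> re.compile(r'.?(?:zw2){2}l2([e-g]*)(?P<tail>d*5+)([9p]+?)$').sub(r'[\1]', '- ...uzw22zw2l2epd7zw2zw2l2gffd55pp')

'- ...uzw22zw2l2epd[gff]'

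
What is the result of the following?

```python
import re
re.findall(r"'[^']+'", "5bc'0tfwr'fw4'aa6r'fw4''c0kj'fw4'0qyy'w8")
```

Since nothing is captured, `findall` lists the 4 matched substrings directly.

["'0tfwr'", "'aa6r'", "'c0kj'", "'0qyy'"]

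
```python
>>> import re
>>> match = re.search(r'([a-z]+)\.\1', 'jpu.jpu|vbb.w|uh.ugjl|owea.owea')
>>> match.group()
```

'jpu.jpu'

After group 1 captures some text, `\1` only succeeds where that same text appears again.
`search` walks the string left to right and returns the first match it finds.
The match spans [0:7] → 'jpu.jpu'.
Captured: group 1 = 'jpu'.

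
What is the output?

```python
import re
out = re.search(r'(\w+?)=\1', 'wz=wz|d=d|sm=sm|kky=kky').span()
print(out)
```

(0, 5)

The backreference `\1` re-matches whatever the first group consumed, character for character.
`search` walks the string left to right and returns the first match it finds.
The match spans [0:5] → 'wz=wz'.
Captured: group 1 = 'wz'.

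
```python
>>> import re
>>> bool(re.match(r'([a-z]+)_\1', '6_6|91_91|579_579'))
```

False

`\1` is not a pattern — it's the concrete string captured by group 1, re-applied verbatim.
`re.match` won't scan ahead — the pattern has to work from the very first character.
Here the string doesn't start with a match, so the call returns None, and `bool(None)` is False.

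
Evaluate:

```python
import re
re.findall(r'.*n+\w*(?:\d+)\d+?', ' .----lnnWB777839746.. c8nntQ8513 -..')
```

Pattern: zero or more of any character, then one or more of the literal 'n', then zero or more of a word character; then one or more of a digit (non-capturing group); then one or more of a digit (lazy).
Walking the string: at [0:33] → ' .----lnnWB777839746.. c8nntQ8513'.
Since nothing is captured, `findall` lists the 1 matched substring directly.

[' .----lnnWB777839746.. c8nntQ8513']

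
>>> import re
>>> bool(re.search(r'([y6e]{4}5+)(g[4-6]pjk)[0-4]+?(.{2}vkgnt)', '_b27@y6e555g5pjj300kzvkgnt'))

False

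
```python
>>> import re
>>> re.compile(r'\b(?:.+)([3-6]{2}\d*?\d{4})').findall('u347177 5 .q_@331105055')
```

['331105']

The `?` after the quantifier makes it lazy — it takes as little as possible before letting the rest of the pattern try.
Because there's exactly one group, `findall` drops the full match and keeps group 1 from the one hit.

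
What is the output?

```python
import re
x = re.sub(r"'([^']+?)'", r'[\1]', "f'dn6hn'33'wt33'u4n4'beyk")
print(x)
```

f[dn6hn]33[wt33]u4n4'beyk

Matches: at [1:8] → "'dn6hn'"; at [10:16] → "'wt33'".
`\1` in the replacement pulls in group 1's text for each match.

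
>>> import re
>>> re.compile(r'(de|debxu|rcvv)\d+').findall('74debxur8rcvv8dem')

['rcvv']

Matches: at [9:14] match 'rcvv8', group 1 = 'rcvv'.
Because there's exactly one group, `findall` drops the full match and keeps group 1 from the one hit.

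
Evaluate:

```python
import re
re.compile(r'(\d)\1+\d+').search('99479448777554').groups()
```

('9',)

The match spans [0:14] → '99479448777554'.
Captured: group 1 = '9'.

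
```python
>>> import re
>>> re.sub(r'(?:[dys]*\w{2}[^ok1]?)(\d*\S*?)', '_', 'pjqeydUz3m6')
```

Each match is replaced by '_'.

'____'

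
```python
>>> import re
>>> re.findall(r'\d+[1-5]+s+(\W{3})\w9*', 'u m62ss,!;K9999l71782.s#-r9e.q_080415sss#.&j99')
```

[',!;', '#.&']

Pattern: one or more of a digit, then one or more of a character in [1-5], then one or more of the literal 's'; then exactly 3 of a non-word character (captured); then a word character, then zero or more of the literal '9'.
Walking the string: at [3:15] match '62ss,!;K9999', group 1 = ',!;'; at [31:46] match '080415sss#.&j99', group 1 = '#.&'.
With a single group, `findall` returns only what that group captured — 2 items.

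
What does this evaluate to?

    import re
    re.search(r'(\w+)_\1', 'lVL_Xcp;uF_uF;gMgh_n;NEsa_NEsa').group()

The backreference `\1` re-matches whatever the first group consumed, character for character.
The match spans [8:13] → 'uF_uF'.

'uF_uF'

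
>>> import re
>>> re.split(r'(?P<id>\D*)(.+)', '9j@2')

Because the pattern has a capturing group, `split` also inserts each captured text between the pieces.

['', '', '9j@2', '']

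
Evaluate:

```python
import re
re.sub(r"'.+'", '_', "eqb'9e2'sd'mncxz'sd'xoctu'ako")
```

Every occurrence is swapped for '_'.

'eqb_ako'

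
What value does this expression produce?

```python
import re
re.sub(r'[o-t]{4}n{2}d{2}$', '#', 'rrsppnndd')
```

The pattern matches exactly 4 of a character in [o-t]; then exactly 2 of the literal 'n', then exactly 2 of a literal 'd'; then anchored at the end.
Matches: at [1:9] → 'rsppnndd'.
`sub` substitutes '#' at each match site.

'r#'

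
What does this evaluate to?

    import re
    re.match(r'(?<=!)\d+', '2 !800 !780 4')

None

`re.match` won't scan ahead — the pattern has to work from the very first character.
Here the pattern fails at index 0, so the call returns None.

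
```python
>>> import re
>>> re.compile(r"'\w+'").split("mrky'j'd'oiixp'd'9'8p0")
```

Matches to split on: at [4:7] → "'j'"; at [8:15] → "'oiixp'"; at [16:19] → "'9'".
The string is cut at each match, leaving 4 pieces.

['mrky', 'd', 'd', '8p0']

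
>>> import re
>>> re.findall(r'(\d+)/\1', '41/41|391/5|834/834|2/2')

The backreference `\1` re-matches whatever the first group consumed, character for character.
With a single group, `findall` returns only what that group captured — 3 items.

['41', '834', '2']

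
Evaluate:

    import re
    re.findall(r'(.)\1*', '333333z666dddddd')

['3', 'z', '6', 'd']

`\1` is not a pattern — it's the concrete string captured by group 1, re-applied verbatim.
Matches: at [0:6] match '333333', group 1 = '3'; at [6:7] match 'z', group 1 = 'z'; at [7:10] match '666', group 1 = '6'; at [10:16] match 'dddddd', group 1 = 'd'.
Because there's exactly one group, `findall` drops the full match and keeps group 1 from each hit.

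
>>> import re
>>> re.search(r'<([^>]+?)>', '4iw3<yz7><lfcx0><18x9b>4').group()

The match spans [4:9] → '<yz7>'.

'<yz7>'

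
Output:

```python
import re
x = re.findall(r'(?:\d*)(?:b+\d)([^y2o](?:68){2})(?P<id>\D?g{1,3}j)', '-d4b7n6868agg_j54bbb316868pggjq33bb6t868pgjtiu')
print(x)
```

[('16868', 'pggj')]

With 2 capturing groups, `findall` returns a 2-tuple per match.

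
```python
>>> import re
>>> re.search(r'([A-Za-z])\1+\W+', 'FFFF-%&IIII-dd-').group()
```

After group 1 captures some text, `\1` only succeeds where that same text appears again.
The match spans [0:7] → 'FFFF-%&'.

'FFFF-%&'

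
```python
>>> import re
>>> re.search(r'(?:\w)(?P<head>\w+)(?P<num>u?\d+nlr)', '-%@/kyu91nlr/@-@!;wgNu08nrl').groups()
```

('yu9', '1nlr')

The match spans [4:12] → 'kyu91nlr'.
Captured: group 1 = 'yu9', group 2 = '1nlr'.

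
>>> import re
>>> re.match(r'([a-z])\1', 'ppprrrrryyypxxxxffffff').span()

(0, 2)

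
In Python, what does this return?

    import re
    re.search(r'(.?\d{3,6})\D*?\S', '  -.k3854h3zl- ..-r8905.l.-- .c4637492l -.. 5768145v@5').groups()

('k3854',)

This matches optionally any character, then 3 to 6 of a digit (captured); then zero or more of a non-digit (lazy), then a non-whitespace character.
A `+?`/`*?`/`{m,n}?` starts at its minimum and grows only as far as needed for what follows to match.
Unlike `match`, `search` isn't anchored — it looks for the pattern anywhere in the string.
The match spans [4:10] → 'k3854h'.
Captured: group 1 = 'k3854'.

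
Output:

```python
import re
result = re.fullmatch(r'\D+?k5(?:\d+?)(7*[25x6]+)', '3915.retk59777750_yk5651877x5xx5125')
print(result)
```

`re.fullmatch` is like wrapping the pattern in `^…$` (in single-line mode).
Here the string isn't matched end-to-end, so the call returns None.

None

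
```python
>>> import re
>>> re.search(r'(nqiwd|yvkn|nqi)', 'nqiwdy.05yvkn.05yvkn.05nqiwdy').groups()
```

Alternation isn't longest-match — the leftmost alternative that fits at this position is chosen.
Unlike `match`, `search` isn't anchored — it looks for the pattern anywhere in the string.
The match spans [0:5] → 'nqiwd'.
Captured: group 1 = 'nqiwd'.

('nqiwd',)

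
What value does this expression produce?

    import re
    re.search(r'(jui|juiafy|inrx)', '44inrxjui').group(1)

'inrx'

`re.search` scans for the first position where the pattern succeeds.
The match spans [2:6] → 'inrx'.
Captured: group 1 = 'inrx'.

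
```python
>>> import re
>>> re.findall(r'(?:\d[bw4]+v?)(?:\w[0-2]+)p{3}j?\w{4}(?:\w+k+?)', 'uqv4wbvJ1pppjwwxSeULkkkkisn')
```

['4wbvJ1pppjwwxSeULkkkk']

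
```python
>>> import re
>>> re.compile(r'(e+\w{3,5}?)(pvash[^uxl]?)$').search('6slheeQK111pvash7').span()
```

This matches one or more of a literal 'e', then 3 to 5 of a word character (lazy) (captured); then the literal 'pv', then the literal 'ash', then optionally any character except [uxl] (captured); then anchored at the end.
Unlike `match`, `search` isn't anchored — it looks for the pattern anywhere in the string.
The match spans [4:17] → 'eeQK111pvash7'.
Captured: group 1 = 'eeQK111', group 2 = 'pvash7'.

(4, 17)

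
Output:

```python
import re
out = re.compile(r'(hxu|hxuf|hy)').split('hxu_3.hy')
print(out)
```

['', 'hxu', '_3.', 'hy', '']

With a capturing group present, the delimiter's captured portion is kept in the result list.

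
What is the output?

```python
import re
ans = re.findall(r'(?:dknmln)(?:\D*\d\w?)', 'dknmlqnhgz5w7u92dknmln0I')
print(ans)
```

['dknmln0I']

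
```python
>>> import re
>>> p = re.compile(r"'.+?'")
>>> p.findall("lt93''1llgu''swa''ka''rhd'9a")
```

["''1llgu'", "'swa'", "'ka'", "'rhd'"]

A non-greedy quantifier consumes as few characters as it can — just enough that the remainder of the pattern still matches from where it stops; whatever follows it matches normally.
With no groups in the pattern, `findall` gives back each whole match — 4 here.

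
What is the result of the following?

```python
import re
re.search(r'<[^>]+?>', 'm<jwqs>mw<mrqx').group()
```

'<jwqs>'

The match spans [1:7] → '<jwqs>'.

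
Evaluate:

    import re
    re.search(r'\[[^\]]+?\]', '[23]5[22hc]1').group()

'[23]'

The match spans [0:4] → '[23]'.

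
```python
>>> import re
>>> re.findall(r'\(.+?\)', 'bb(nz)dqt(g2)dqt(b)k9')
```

['(nz)', '(g2)', '(b)']

With the lazy modifier that quantifier settles for the fewest repetitions that let the rest of the pattern succeed (the atoms after it are unaffected and can still be greedy).
Walking the string: at [2:6] → '(nz)'; at [9:13] → '(g2)'; at [16:19] → '(b)'.
No capturing groups, so `findall` returns the 3 full match strings.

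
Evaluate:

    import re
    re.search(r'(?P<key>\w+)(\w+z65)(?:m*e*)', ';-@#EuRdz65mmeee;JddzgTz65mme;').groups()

The match spans [4:16] → 'EuRdz65mmeee'.
Captured: group 1 = 'EuR', group 2 = 'dz65'.

('EuR', 'dz65')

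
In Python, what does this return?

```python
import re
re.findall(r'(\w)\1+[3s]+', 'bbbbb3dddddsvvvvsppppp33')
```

['b', 'd', 'v', 'p']

`\1` is not a pattern — it's the concrete string captured by group 1, re-applied verbatim.
Because there's exactly one group, `findall` drops the full match and keeps group 1 from each hit.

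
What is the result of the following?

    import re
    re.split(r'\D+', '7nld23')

Pattern: one or more of a non-digit.
Matches to split on: at [1:4] → 'nld'.
Splitting on the pattern gives 2 pieces.

['7', '23']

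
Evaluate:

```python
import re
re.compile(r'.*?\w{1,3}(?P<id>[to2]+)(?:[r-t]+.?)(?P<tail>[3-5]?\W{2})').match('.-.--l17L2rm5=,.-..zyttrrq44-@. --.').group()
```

`match` is anchored at position 0; if the pattern doesn't fit there, it returns None.
The match spans [0:15] → '.-.--l17L2rm5=,'.

'.-.--l17L2rm5=,'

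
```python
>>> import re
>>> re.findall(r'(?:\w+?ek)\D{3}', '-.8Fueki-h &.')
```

Pattern: one or more of a word character (lazy), then the literal 'ek' (non-capturing group); then exactly 3 of a non-digit.
Matches: at [2:10] → '8Fueki-h'.
With no groups in the pattern, `findall` gives back each whole match — 1 here.

['8Fueki-h']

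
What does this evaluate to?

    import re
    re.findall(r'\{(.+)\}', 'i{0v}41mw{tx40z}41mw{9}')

Scanning left to right: at [1:23] match '{0v}41mw{tx40z}41mw{9}', group 1 = '0v}41mw{tx40z}41mw{9'.
One capturing group, so `findall` returns just the captured substring from the one match — 1 in all.

['0v}41mw{tx40z}41mw{9']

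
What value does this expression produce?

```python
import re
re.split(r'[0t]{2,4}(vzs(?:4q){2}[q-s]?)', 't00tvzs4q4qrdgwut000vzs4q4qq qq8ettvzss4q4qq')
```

['', 'vzs4q4qr', 'dgwu', 'vzs4q4qq', ' qq8ettvzss4q4qq']

The pattern matches 2 to 4 of one of [0t]; then the literal 'vzs', then the literal '4q' repeated 2 times, then optionally a character in [q-s] (captured).
Matches to split on: at [0:12] → 't00tvzs4q4qr'; at [16:28] → 't000vzs4q4qq'.
`re.split` interleaves the captured-group text with the surrounding fragments.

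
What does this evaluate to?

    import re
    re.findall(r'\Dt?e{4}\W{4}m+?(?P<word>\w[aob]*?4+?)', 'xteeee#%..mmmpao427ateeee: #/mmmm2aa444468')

['pao4', '2aa4']

The pattern matches a non-digit, then optionally a literal 't', then exactly 4 of the literal 'e'; then exactly 4 of a non-word character, then one or more of a literal 'm' (lazy); then a word character, then zero or more of one of [aob] (lazy), then one or more of the literal '4' (lazy) (captured as 'word').
With the lazy modifier that quantifier settles for the fewest repetitions that let the rest of the pattern succeed (the atoms after it are unaffected and can still be greedy).
Matches: at [0:17] match 'xteeee#%..mmmpao4', group 1 = 'pao4'; at [19:37] match 'ateeee: #/mmmm2aa4', group 1 = '2aa4'.
One capturing group, so `findall` returns just the captured substring from each match — 2 in all.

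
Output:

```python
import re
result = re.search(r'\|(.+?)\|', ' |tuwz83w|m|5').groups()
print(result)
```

('tuwz83w',)

Lazy quantifiers expand one character at a time until the remainder of the pattern can match.
`search` walks the string left to right and returns the first match it finds.
The match spans [1:10] → '|tuwz83w|'.
Captured: group 1 = 'tuwz83w'.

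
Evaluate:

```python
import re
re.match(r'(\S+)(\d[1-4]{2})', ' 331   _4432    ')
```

None

`re.match` only tries the pattern at the start of the string.
Here position 0 doesn't satisfy it, so the call returns None.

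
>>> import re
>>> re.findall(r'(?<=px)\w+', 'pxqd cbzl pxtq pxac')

['qd', 'tq', 'ac']

The `(?=…)`/`(?<=…)` assertion just peeks at neighbouring text; it doesn't advance the match position.
Matches: at [2:4] → 'qd'; at [12:14] → 'tq'; at [17:19] → 'ac'.
No capturing groups, so `findall` returns the 3 full match strings.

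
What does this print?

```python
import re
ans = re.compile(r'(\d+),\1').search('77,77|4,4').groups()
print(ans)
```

('77',)

A backreference is literal: `\1` must see the identical characters the first group matched.
`search` walks the string left to right and returns the first match it finds.
The match spans [0:5] → '77,77'.
Captured: group 1 = '77'.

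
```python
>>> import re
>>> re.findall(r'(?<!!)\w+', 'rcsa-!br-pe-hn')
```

['rcsa', 'r', 'pe', 'hn']

The negative lookaround is zero-width — it rules out positions where the adjacent text would match, without consuming anything.
No capturing groups, so `findall` returns the 4 full match strings.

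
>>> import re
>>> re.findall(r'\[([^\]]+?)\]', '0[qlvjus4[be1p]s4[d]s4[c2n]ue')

Scanning left to right: at [1:15] match '[qlvjus4[be1p]', group 1 = 'qlvjus4[be1p'; at [17:20] match '[d]', group 1 = 'd'; at [22:27] match '[c2n]', group 1 = 'c2n'.
With a single group, `findall` returns only what that group captured — 3 items.

['qlvjus4[be1p', 'd', 'c2n']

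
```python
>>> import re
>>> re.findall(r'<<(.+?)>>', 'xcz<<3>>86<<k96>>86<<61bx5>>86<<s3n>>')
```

['3', 'k96', '61bx5', 's3n']

A `+?`/`*?`/`{m,n}?` starts at its minimum and grows only as far as needed for what follows to match.
With a single group, `findall` returns only what that group captured — 4 items.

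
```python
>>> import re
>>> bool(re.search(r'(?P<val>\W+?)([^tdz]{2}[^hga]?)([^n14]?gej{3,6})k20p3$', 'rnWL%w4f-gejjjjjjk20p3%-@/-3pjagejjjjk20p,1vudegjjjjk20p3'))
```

False

The pattern matches one or more of a non-word character (lazy) (captured as 'val'); then exactly 2 of any character except [tdz], then optionally any character except [hga] (captured); then optionally any character except [n14], then the literal 'ge', then 3 to 6 of a literal 'j' (captured); then the literal 'k20', then the literal 'p3'; then anchored at the end.
`re.search` scans for the first position where the pattern succeeds.
Here no position works, so the call returns None, and `bool(None)` is False.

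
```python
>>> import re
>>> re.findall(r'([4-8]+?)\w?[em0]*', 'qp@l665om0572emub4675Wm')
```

['6', '5', '5', '4', '7']

A `+?`/`*?`/`{m,n}?` starts at its minimum and grows only as far as needed for what follows to match.
With a single group, `findall` returns only what that group captured — 5 items.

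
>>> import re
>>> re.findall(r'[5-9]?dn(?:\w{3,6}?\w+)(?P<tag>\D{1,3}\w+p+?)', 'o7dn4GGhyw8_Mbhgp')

Pattern: optionally a character in [5-9], then the literal 'dn'; then 3 to 6 of a word character (lazy), then one or more of a word character (non-capturing group); then 1 to 3 of a non-digit, then one or more of a word character, then one or more of a literal 'p' (lazy) (captured as 'tag').
Walking the string: at [1:17] match '7dn4GGhyw8_Mbhgp', group 1 = 'hgp'.
`findall` collects group 1 from the one match (1 total).

['hgp']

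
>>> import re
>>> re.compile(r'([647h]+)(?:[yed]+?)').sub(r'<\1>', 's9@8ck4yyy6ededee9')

A non-greedy quantifier consumes as few characters as it can — just enough that the remainder of the pattern still matches from where it stops; whatever follows it matches normally.
`\1` in the replacement pulls in group 1's text for each match.

's9@8ck<4>yy<6>dedee9'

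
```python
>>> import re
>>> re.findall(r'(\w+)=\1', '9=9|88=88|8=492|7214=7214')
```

['9', '88', '7214']

After group 1 captures some text, `\1` only succeeds where that same text appears again.
With a single group, `findall` returns only what that group captured — 3 items.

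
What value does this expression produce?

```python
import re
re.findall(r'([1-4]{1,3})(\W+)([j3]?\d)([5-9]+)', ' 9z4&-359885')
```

Pattern: 1 to 3 of a character in [1-4] (captured); then one or more of a non-word character (captured); then optionally one of [j3], then a digit (captured); then one or more of a character in [5-9] (captured).
Scanning left to right: at [3:12] match '4&-359885', groups = ('4', '&-', '35', '9885').
With 4 capturing groups, `findall` returns a 4-tuple per match.

[('4', '&-', '35', '9885')]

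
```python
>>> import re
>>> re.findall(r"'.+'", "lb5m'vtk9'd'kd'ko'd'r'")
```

Since nothing is captured, `findall` lists the 1 matched substring directly.

["'vtk9'd'kd'ko'd'r'"]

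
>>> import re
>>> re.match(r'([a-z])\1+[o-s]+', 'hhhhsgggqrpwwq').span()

(0, 5)

After group 1 captures some text, `\1` only succeeds where that same text appears again.
`match` is anchored at position 0; if the pattern doesn't fit there, it returns None.
The match spans [0:5] → 'hhhhs'.
Captured: group 1 = 'h'.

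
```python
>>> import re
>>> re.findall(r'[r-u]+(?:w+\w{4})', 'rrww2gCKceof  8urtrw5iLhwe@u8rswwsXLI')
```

This matches one or more of a character in [r-u]; then one or more of a literal 'w', then exactly 4 of a word character (non-capturing group).
With no groups in the pattern, `findall` gives back each whole match — 3 here.

['rrww2gCK', 'urtrw5iLh', 'rswwsXLI']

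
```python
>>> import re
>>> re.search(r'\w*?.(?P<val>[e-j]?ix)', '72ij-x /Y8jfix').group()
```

'Y8jfix'

This matches zero or more of a word character (lazy), then any character; then optionally a character in [e-j], then the literal 'ix' (captured as 'val').
`re.search` tries every starting position until one works.
The match spans [8:14] → 'Y8jfix'.
Captured: group 1 = 'fix'.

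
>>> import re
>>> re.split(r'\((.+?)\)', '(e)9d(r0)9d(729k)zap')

['', 'e', '9d', 'r0', '9d', '729k', 'zap']

Lazy quantifiers expand one character at a time until the remainder of the pattern can match.
`re.split` interleaves the captured-group text with the surrounding fragments.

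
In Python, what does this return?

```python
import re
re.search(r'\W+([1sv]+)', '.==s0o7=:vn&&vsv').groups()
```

This matches one or more of a non-word character; then one or more of one of [1sv] (captured).
`search` walks the string left to right and returns the first match it finds.
The match spans [0:4] → '.==s'.
Captured: group 1 = 's'.

('s',)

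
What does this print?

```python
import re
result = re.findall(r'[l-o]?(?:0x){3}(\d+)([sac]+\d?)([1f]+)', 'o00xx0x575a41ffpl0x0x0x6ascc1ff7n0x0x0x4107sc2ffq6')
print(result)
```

[('6', 'ascc1', 'ff'), ('4107', 'sc2', 'ff')]

3 groups means each result is a tuple of 3 captured strings — 2 here.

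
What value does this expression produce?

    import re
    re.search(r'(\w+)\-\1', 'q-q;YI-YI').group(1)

After group 1 captures some text, `\1` only succeeds where that same text appears again.
`re.search` scans for the first position where the pattern succeeds.
The match spans [0:3] → 'q-q'.
Captured: group 1 = 'q'.

'q'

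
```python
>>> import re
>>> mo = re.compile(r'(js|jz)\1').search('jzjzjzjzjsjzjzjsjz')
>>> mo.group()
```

`\1` is not a pattern — it's the concrete string captured by group 1, re-applied verbatim.
Unlike `match`, `search` isn't anchored — it looks for the pattern anywhere in the string.
The match spans [0:4] → 'jzjz'.
Captured: group 1 = 'jz'.

'jzjz'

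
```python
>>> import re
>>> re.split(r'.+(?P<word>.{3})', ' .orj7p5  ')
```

The pattern matches one or more of any character; then exactly 3 of any character (captured as 'word').
Matches to split on: at [0:10] → ' .orj7p5  '.
Because the pattern has a capturing group, `split` also inserts each captured text between the pieces.

['', '5  ', '']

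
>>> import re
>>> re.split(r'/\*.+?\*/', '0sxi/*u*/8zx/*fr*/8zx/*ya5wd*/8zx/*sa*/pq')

['0sxi', '8zx', '8zx', '8zx', 'pq']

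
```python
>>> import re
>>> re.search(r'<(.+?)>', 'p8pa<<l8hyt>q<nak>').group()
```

'<<l8hyt>'

Because the quantifier is non-greedy, it stops expanding at the earliest point where the rest of the pattern can succeed.
Unlike `match`, `search` isn't anchored — it looks for the pattern anywhere in the string.
The match spans [4:12] → '<<l8hyt>'.
Captured: group 1 = '<l8hyt'.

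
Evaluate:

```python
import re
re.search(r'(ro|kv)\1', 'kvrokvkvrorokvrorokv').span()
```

The backreference `\1` re-matches whatever the first group consumed, character for character.
Unlike `match`, `search` isn't anchored — it looks for the pattern anywhere in the string.
The match spans [4:8] → 'kvkv'.
Captured: group 1 = 'kv'.

(4, 8)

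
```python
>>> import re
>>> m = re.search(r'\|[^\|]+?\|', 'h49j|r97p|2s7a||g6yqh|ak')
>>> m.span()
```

(4, 10)

The match spans [4:10] → '|r97p|'.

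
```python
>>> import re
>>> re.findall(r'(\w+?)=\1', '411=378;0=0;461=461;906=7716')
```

['0', '461']

A backreference is literal: `\1` must see the identical characters the first group matched.
With a single group, `findall` returns only what that group captured — 2 items.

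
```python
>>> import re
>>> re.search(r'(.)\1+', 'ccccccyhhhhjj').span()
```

(0, 6)

`\1` is not a pattern — it's the concrete string captured by group 1, re-applied verbatim.
The match spans [0:6] → 'cccccc'.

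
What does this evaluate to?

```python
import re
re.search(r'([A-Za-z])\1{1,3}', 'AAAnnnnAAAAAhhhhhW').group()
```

'AAA'

`\1` is not a pattern — it's the concrete string captured by group 1, re-applied verbatim.
The match spans [0:3] → 'AAA'.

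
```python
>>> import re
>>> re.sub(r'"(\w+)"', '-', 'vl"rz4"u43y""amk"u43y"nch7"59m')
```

'vl-u43y"-u43y-59m'

Each match is replaced by '-'.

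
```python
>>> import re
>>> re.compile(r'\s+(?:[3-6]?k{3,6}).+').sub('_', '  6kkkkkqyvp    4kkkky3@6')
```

Every occurrence is swapped for '_'.

'_'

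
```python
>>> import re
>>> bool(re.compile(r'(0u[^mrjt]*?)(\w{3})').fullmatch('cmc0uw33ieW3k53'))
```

Pattern: the literal '0u', then zero or more of any character except [mrjt] (lazy) (captured); then exactly 3 of a word character (captured).
`re.fullmatch` requires the pattern to consume the entire string.
Here there's no way to consume every character, so the call returns None, and `bool(None)` is False.

False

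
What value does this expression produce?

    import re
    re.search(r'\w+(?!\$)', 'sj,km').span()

The negative lookaround is zero-width — it rules out positions where the adjacent text would match, without consuming anything.
The match spans [0:2] → 'sj'.

(0, 2)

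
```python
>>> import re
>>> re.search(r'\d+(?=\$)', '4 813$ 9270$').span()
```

(2, 5)

The `(?=…)`/`(?<=…)` assertion just peeks at neighbouring text; it doesn't advance the match position.
`search` walks the string left to right and returns the first match it finds.
The match spans [2:5] → '813'.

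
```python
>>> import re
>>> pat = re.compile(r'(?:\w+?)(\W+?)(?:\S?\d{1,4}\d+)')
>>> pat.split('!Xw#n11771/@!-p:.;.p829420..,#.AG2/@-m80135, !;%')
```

['!', '#', '/@!-', ':.;.', '..,#.', '/@-', ', !;%']

The group in the pattern means `split` returns the separators' captures alongside the pieces.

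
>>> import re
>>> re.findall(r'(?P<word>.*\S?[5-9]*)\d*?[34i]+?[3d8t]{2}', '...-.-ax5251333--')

One capturing group, so `findall` returns just the captured substring from the one match — 1 in all.

['...-.-ax5251']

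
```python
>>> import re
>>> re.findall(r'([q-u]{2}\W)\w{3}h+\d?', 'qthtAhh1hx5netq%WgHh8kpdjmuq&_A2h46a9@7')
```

['tq%', 'uq&']

This matches exactly 2 of a character in [q-u], then a non-word character (captured); then exactly 3 of a word character, then one or more of the literal 'h', then optionally a digit.
One capturing group, so `findall` returns just the captured substring from each match — 2 in all.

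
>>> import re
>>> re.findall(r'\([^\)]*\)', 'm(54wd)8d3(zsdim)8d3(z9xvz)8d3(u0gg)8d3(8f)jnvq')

['(54wd)', '(zsdim)', '(z9xvz)', '(u0gg)', '(8f)']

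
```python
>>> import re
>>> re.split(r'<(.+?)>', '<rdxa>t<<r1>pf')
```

['', 'rdxa', 't', '<r1', 'pf']

Because the quantifier is non-greedy, it stops expanding at the earliest point where the rest of the pattern can succeed.
Matches to split on: at [0:6] → '<rdxa>'; at [7:12] → '<<r1>'.
The group in the pattern means `split` returns the separators' captures alongside the pieces.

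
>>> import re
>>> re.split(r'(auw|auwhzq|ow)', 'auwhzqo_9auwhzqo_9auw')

`|` is ordered: at each position the engine commits to the first alternative that works.
Matches to split on: at [0:3] → 'auw'; at [9:12] → 'auw'; at [18:21] → 'auw'.
The group in the pattern means `split` returns the separators' captures alongside the pieces.

['', 'auw', 'hzqo_9', 'auw', 'hzqo_9', 'auw', '']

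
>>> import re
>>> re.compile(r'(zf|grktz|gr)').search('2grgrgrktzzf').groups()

('gr',)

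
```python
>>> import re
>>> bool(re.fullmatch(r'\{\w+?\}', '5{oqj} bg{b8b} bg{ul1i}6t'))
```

False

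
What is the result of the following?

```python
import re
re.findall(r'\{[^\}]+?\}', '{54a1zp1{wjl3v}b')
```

['{54a1zp1{wjl3v}']

No capturing groups, so `findall` returns the 1 full match string.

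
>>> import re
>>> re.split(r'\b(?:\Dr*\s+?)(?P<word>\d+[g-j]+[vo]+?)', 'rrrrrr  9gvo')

['', '9gv', 'o']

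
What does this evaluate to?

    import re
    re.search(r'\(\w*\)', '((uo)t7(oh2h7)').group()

'(uo)'

The match spans [1:5] → '(uo)'.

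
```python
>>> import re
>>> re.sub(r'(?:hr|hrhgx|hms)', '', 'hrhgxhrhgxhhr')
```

'hgxhgxh'

Alternation isn't longest-match — the leftmost alternative that fits at this position is chosen.
Each match is replaced by ''.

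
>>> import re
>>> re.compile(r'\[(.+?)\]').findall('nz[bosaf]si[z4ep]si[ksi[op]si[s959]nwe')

['bosaf', 'z4ep', 'ksi[op', 's959']

Matches: at [2:9] match '[bosaf]', group 1 = 'bosaf'; at [11:17] match '[z4ep]', group 1 = 'z4ep'; at [19:27] match '[ksi[op]', group 1 = 'ksi[op'; at [29:35] match '[s959]', group 1 = 's959'.
`findall` collects group 1 from each match (4 total).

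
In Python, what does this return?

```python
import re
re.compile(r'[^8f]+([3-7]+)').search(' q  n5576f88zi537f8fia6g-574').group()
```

This matches one or more of any character except [8f]; then one or more of a character in [3-7] (captured).
The match spans [0:9] → ' q  n5576'.

' q  n5576'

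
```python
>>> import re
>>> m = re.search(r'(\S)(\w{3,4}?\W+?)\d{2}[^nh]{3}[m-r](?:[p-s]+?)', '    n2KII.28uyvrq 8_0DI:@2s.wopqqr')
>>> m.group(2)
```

'2KII.'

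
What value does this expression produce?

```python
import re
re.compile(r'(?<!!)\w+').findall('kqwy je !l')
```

['kqwy', 'je']

Because the assertion is negative and zero-width, positions next to the forbidden text are skipped.
With no groups in the pattern, `findall` gives back each whole match — 2 here.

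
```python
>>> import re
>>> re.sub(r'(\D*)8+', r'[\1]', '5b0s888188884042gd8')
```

The pattern matches zero or more of a non-digit (captured); then one or more of a literal '8'.
Matches: at [3:7] → 's888'; at [8:12] → '8888'; at [16:19] → 'gd8'.
The replacement refers to a captured group, so each match is rewritten using its own captured text.

'5b0[s]1[]4042[gd]'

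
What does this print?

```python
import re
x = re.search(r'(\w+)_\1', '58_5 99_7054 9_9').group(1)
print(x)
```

9

The match spans [13:16] → '9_9'.
Captured: group 1 = '9'.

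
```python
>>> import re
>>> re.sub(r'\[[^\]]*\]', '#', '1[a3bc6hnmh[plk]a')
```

Matches: at [1:16] → '[a3bc6hnmh[plk]'.
Every occurrence is swapped for '#'.

'1#a'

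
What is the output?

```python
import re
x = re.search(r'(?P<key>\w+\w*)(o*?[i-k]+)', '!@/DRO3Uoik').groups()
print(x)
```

Pattern: one or more of a word character, then zero or more of a word character (captured as 'key'); then zero or more of a literal 'o' (lazy), then one or more of a character in [i-k] (captured).
`re.search` scans for the first position where the pattern succeeds.
The match spans [3:11] → 'DRO3Uoik'.
Captured: group 1 = 'DRO3Uoi', group 2 = 'k'.

('DRO3Uoi', 'k')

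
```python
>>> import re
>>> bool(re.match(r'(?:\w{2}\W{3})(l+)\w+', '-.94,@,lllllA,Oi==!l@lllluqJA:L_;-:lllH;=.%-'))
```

False

Pattern: exactly 2 of a word character, then exactly 3 of a non-word character (non-capturing group); then one or more of a literal 'l' (captured); then one or more of a word character.
`re.match` won't scan ahead — the pattern has to work from the very first character.
Here the string doesn't start with a match, so the call returns None, and `bool(None)` is False.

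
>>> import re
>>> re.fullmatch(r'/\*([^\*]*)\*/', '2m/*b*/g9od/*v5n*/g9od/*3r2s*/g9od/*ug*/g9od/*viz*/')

None

`re.fullmatch` requires the pattern to consume the entire string.
Here the string isn't matched end-to-end, so the call returns None.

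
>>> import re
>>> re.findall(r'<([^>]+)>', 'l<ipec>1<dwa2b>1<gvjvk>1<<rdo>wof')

Because there's exactly one group, `findall` drops the full match and keeps group 1 from each hit.

['ipec', 'dwa2b', 'gvjvk', '<rdo']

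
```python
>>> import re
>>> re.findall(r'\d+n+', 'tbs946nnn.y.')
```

['946nnn']

This matches one or more of a digit; then one or more of a literal 'n'.
Matches: at [3:9] → '946nnn'.
Since nothing is captured, `findall` lists the 1 matched substring directly.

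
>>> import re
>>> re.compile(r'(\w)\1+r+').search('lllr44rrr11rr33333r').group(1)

`\1` is not a pattern — it's the concrete string captured by group 1, re-applied verbatim.
Unlike `match`, `search` isn't anchored — it looks for the pattern anywhere in the string.
The match spans [0:4] → 'lllr'.
Captured: group 1 = 'l'.

'l'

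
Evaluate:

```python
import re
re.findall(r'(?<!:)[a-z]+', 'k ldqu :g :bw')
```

The negative lookahead/lookbehind blocks any match where the forbidden context is present.
Scanning left to right: at [0:1] → 'k'; at [2:6] → 'ldqu'; at [12:13] → 'w'.
Since nothing is captured, `findall` lists the 3 matched substrings directly.

['k', 'ldqu', 'w']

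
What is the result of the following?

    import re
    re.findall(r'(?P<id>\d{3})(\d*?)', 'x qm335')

The pattern matches exactly 3 of a digit (captured as 'id'); then zero or more of a digit (lazy) (captured).
Walking the string: at [4:7] match '335', groups = ('335', '').
`findall` packs the 2 group values into a tuple for every match.

[('335', '')]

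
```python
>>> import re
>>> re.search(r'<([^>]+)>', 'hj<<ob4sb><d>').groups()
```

`re.search` scans for the first position where the pattern succeeds.
The match spans [2:10] → '<<ob4sb>'.
Captured: group 1 = '<ob4sb'.

('<ob4sb',)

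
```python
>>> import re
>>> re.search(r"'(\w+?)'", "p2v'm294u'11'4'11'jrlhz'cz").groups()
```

('m294u',)

The match spans [3:10] → "'m294u'".
Captured: group 1 = 'm294u'.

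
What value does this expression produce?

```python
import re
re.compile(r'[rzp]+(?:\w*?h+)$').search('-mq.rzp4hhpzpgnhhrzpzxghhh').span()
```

(4, 26)

This matches one or more of one of [rzp]; then zero or more of a word character (lazy), then one or more of the literal 'h' (non-capturing group); then anchored at the end.
The match spans [4:26] → 'rzp4hhpzpgnhhrzpzxghhh'.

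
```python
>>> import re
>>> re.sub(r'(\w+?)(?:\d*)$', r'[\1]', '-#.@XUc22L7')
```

'-#.@[XUc22L]'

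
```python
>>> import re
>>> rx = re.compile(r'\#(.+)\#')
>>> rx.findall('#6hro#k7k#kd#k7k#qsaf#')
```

['6hro#k7k#kd#k7k#qsaf']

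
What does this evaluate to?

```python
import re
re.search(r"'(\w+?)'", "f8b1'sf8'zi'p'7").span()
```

(4, 9)

The match spans [4:9] → "'sf8'".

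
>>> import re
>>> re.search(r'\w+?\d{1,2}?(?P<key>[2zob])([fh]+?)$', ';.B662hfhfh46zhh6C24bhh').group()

The match spans [2:23] → 'B662hfhfh46zhh6C24bhh'.

'B662hfhfh46zhh6C24bhh'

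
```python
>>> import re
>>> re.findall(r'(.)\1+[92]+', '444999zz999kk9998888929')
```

['4', 'z', 'k', '8']

The backreference `\1` re-matches whatever the first group consumed, character for character.
Walking the string: at [0:6] match '444999', group 1 = '4'; at [6:11] match 'zz999', group 1 = 'z'; at [11:16] match 'kk999', group 1 = 'k'; at [16:23] match '8888929', group 1 = '8'.
Because there's exactly one group, `findall` drops the full match and keeps group 1 from each hit.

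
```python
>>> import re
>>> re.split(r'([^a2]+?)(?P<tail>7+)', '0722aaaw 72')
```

['', '0', '7', '22aaa', 'w ', '7', '2']

Pattern: one or more of any character except [a2] (lazy) (captured); then one or more of a literal '7' (captured as 'tail').
`re.split` interleaves the captured-group text with the surrounding fragments.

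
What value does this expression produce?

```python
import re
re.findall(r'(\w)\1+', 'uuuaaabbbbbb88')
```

['u', 'a', 'b', '8']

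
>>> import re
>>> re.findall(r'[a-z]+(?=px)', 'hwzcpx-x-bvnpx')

The `(?=…)`/`(?<=…)` assertion just peeks at neighbouring text; it doesn't advance the match position.
With no groups in the pattern, `findall` gives back each whole match — 2 here.

['hwzc', 'bvn']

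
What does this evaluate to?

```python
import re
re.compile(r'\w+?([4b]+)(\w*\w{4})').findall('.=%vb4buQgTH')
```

This matches one or more of a word character (lazy); then one or more of one of [4b] (captured); then zero or more of a word character, then exactly 4 of a word character (captured).
`findall` packs the 2 group values into a tuple for every match.

[('b4b', 'uQgTH')]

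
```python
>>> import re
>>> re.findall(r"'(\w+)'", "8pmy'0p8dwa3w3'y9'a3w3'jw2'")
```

['0p8dwa3w3', 'a3w3']

Because there's exactly one group, `findall` drops the full match and keeps group 1 from each hit.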